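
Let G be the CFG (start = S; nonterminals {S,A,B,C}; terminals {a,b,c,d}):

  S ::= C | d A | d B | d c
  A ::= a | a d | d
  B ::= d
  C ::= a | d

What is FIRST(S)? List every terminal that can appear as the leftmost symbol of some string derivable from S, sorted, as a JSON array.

FIRST iteration:
iter 1:
  A via A→a: +{a}
  A via A→d: +{d}
  B via B→d: +{d}
  C via C→a: +{a}
  C via C→d: +{d}
  S via S→C: +{a,d}
  FIRST[S]={a,d}  FIRST[A]={a,d}  FIRST[B]={d}  FIRST[C]={a,d}
iter 2: — fixpoint
  FIRST[S]={a,d}  FIRST[A]={a,d}  FIRST[B]={d}  FIRST[C]={a,d}

FIRST(S) = ["a", "d"]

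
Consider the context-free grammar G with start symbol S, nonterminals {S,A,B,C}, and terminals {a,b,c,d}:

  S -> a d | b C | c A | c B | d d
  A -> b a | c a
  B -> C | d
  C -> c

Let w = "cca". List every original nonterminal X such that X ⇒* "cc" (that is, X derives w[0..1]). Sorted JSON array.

Convert to CNF:
  S -> T0 C | T1 T3 | T2 A | T2 B | T3 T3
  A -> T0 T1 | T2 T1
  B -> c | d
  C -> c
  T0 -> b
  T1 -> a
  T2 -> c
  T3 -> d

Fill CYK table bottom-up — only the sub-triangle for w[0..1]:
  T[0,0] 'c' = {B,C,T2}  orig:{B,C}
  T[1,1] 'c' = {B,C,T2}  orig:{B,C}
  T[0,1] 'cc' = {S}

Original NTs in T[0,1] deriving "cc": ["S"]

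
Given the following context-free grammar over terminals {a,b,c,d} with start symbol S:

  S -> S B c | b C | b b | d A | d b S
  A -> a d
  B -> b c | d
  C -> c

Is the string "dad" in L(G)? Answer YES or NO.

Convert to CNF:
  S -> S X4 | T1 A | T1 X5 | T2 C | T2 T2
  A -> T0 T1
  B -> T2 T3 | d
  C -> c
  T0 -> a
  T1 -> d
  T2 -> b
  T3 -> c
  X4 -> B T3
  X5 -> T2 S

Fill CYK table bottom-up:
  cell(0,0) d: {B,T1}  orig:{B}
  cell(1,1) a: {T0}  orig:{}
  cell(2,2) d: {B,T1}  orig:{B}
  cell(0,1) da: ∅
  cell(1,2) ad: {A}
  cell(0,2) dad: {S}

S ∈ T[0,2] ⇒ YES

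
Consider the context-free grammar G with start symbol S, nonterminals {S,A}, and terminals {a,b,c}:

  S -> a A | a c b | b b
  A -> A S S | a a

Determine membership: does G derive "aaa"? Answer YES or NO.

Convert to CNF:
  S -> T0 A | T0 X4 | T2 T2
  A -> A X3 | T0 T0
  T0 -> a
  T1 -> c
  T2 -> b
  X3 -> S S
  X4 -> T1 T2

Fill CYK table bottom-up:
  cell(0,0) a: {T0}  orig:{}
  cell(1,1) a: {T0}  orig:{}
  cell(2,2) a: {T0}  orig:{}
  cell(0,1) aa: {A}
  cell(1,2) aa: {A}
  cell(0,2) aaa: {S}

S ∈ T[0,2] ⇒ YES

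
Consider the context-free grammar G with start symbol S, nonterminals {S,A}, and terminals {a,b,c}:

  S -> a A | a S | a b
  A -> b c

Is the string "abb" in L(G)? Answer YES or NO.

CNF form of G:
  S -> T2 A | T2 S | T2 T0
  A -> T0 T1
  T0 -> b
  T1 -> c
  T2 -> a

CYK table (by increasing span):
  [0..0]={T2}  "a"  orig:{}
  [1..1]={T0}  "b"  orig:{}
  [2..2]={T0}  "b"  orig:{}
  [0..1]={S}  "ab"
  [1..2]=∅  "bb"
  [0..2]=∅  "abb"

S ∉ T[0,2] ⇒ NO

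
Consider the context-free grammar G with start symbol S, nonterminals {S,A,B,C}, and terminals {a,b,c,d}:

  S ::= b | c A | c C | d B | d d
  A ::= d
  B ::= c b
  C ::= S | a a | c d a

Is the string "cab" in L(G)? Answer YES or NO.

CNF form of G:
  S -> T0 A | T0 C | T3 B | T3 T3 | b
  A -> d
  B -> T0 T1
  C -> T0 A | T0 C | T0 X4 | T2 T2 | T3 B | T3 T3 | b
  T0 -> c
  T1 -> b
  T2 -> a
  T3 -> d
  X4 -> T3 T2

Fill CYK table bottom-up:
  T[0,0] 'c' = {T0}  orig:{}
  T[1,1] 'a' = {T2}  orig:{}
  T[2,2] 'b' = {C,S,T1}  orig:{C,S}
  T[0,1] 'ca' = ∅
  T[1,2] 'ab' = ∅
  T[0,2] 'cab' = ∅

S ∉ T[0,2] ⇒ NO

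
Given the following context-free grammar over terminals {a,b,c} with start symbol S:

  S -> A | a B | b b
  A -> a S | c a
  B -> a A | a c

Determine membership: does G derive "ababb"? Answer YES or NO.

Convert to CNF:
  S -> T0 B | T0 S | T1 T0 | T2 T2
  A -> T0 S | T1 T0
  B -> T0 A | T0 T1
  T0 -> a
  T1 -> c
  T2 -> b

CYK fill:
  T[0,0] 'a' = {T0}  orig:{}
  T[1,1] 'b' = {T2}  orig:{}
  T[2,2] 'a' = {T0}  orig:{}
  T[3,3] 'b' = {T2}  orig:{}
  T[4,4] 'b' = {T2}  orig:{}
  T[0,1] 'ab' = ∅
  T[1,2] 'ba' = ∅
  T[2,3] 'ab' = ∅
  T[3,4] 'bb' = {S}
  T[0,2] 'aba' = ∅
  T[1,3] 'bab' = ∅
  T[2,4] 'abb' = {A,S}
  T[0,3] 'abab' = ∅
  T[1,4] 'babb' = ∅
  T[0,4] 'ababb' = ∅

S ∉ T[0,4] ⇒ NO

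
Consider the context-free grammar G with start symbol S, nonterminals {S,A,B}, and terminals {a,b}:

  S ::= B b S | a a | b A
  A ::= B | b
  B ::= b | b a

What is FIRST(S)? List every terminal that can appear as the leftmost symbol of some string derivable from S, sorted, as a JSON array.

Compute FIRST by fixpoint:
iter 1:
  A via A→b: +{b}
  B via B→b: +{b}
  S via S→B b S: +{b}
  S via S→a a: +{a}
  S: {a,b}  A: {b}  B: {b}
iter 2: (no change)
  S: {a,b}  A: {b}  B: {b}

FIRST(S) = ["a", "b"]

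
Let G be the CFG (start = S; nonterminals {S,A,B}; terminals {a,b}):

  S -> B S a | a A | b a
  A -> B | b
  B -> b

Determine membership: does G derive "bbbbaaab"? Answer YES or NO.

CNF form of G:
  S -> B X2 | T0 A | T1 T0
  A -> b
  B -> b
  T0 -> a
  T1 -> b
  X2 -> S T0

CYK fill:
  cell(0,0) b: {A,B,T1}  orig:{A,B}
  cell(1,1) b: {A,B,T1}  orig:{A,B}
  cell(2,2) b: {A,B,T1}  orig:{A,B}
  cell(3,3) b: {A,B,T1}  orig:{A,B}
  cell(4,4) a: {T0}  orig:{}
  cell(5,5) a: {T0}  orig:{}
  cell(6,6) a: {T0}  orig:{}
  cell(7,7) b: {A,B,T1}  orig:{A,B}
  cell(0,1) bb: ∅
  cell(1,2) bb: ∅
  cell(2,3) bb: ∅
  cell(3,4) ba: {S}
  cell(4,5) aa: ∅
  cell(5,6) aa: ∅
  cell(6,7) ab: {S}
  cell(0,2) bbb: ∅
  cell(1,3) bbb: ∅
  cell(2,4) bba: ∅
  cell(3,5) baa: {X2}  orig:{}
  cell(4,6) aaa: ∅
  cell(5,7) aab: ∅
  cell(0,3) bbbb: ∅
  cell(1,4) bbba: ∅
  cell(2,5) bbaa: {S}
  cell(3,6) baaa: ∅
  cell(4,7) aaab: ∅
  cell(0,4) bbbba: ∅
  cell(1,5) bbbaa: ∅
  cell(2,6) bbaaa: {X2}  orig:{}
  cell(3,7) baaab: ∅
  cell(0,5) bbbbaa: ∅
  cell(1,6) bbbaaa: {S}
  cell(2,7) bbaaab: ∅
  cell(0,6) bbbbaaa: ∅
  cell(1,7) bbbaaab: ∅
  cell(0,7) bbbbaaab: ∅

S ∉ T[0,7] ⇒ NO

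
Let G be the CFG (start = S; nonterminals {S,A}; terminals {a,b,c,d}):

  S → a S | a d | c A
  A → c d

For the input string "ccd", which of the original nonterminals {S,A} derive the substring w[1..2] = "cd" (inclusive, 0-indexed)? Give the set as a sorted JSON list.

Convert to CNF:
  S -> T0 A | T2 S | T2 T1
  A -> T0 T1
  T0 -> c
  T1 -> d
  T2 -> a

Fill CYK table bottom-up (cells [i..j] with 1 ≤ i ≤ j ≤ 2 only):
  T[1,1] 'c' = {T0}  orig:{}
  T[2,2] 'd' = {T1}  orig:{}
  T[1,2] 'cd' = {A}

Original NTs in T[1,2] deriving "cd": ["A"]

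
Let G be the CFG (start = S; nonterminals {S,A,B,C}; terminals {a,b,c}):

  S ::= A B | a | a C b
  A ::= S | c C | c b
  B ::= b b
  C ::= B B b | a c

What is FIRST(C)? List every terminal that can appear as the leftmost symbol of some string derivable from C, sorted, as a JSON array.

Compute FIRST by fixpoint:
iter 1:
  A via A→c C: +{c}
  B via B→b b: +{b}
  C via C→B B b: +{b}
  C via C→a c: +{a}
  S via S→A B: +{c}
  S via S→a: +{a}
  S: {a,c}  A: {c}  B: {b}  C: {a,b}
iter 2:
  A via A→S: +{a}
  S: {a,c}  A: {a,c}  B: {b}  C: {a,b}
iter 3: (stable)
  S: {a,c}  A: {a,c}  B: {b}  C: {a,b}

FIRST(C) = ["a", "b"]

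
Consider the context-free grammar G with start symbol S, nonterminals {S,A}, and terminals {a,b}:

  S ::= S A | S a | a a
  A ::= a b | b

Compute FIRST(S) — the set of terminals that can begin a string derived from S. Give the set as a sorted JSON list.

Compute FIRST by fixpoint:
round 1:
  A via A→a b: +{a}
  A via A→b: +{b}
  S via S→a a: +{a}
  FIRST[S]={a}  FIRST[A]={a,b}
round 2: (stable)
  FIRST[S]={a}  FIRST[A]={a,b}

FIRST(S) = ["a"]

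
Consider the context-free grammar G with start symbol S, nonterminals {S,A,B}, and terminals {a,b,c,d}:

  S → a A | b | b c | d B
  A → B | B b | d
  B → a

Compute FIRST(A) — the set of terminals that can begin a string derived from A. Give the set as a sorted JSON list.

Compute FIRST by fixpoint:
[1]
  A via A→d: +{d}
  B via B→a: +{a}
  S via S→a A: +{a}
  S via S→b: +{b}
  S via S→d B: +{d}
  FIRST[S]={a,b,d}  FIRST[A]={d}  FIRST[B]={a}
[2]
  A via A→B: +{a}
  FIRST[S]={a,b,d}  FIRST[A]={a,d}  FIRST[B]={a}
[3] — fixpoint
  FIRST[S]={a,b,d}  FIRST[A]={a,d}  FIRST[B]={a}

FIRST(A) = ["a", "d"]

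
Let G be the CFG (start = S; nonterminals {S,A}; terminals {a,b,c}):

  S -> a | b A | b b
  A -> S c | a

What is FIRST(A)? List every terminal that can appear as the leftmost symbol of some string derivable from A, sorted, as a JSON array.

FIRST sets, iterate to fixpoint:
iter 1:
  A via A→a: +{a}
  S via S→a: +{a}
  S via S→b A: +{b}
  FIRST[S]={a,b}  FIRST[A]={a}
iter 2:
  A via A→S c: +{b}
  FIRST[S]={a,b}  FIRST[A]={a,b}
iter 3: — fixpoint
  FIRST[S]={a,b}  FIRST[A]={a,b}

FIRST(A) = ["a", "b"]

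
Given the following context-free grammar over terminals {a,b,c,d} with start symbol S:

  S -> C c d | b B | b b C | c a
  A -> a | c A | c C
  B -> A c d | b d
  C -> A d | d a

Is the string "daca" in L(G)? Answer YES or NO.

Convert to CNF:
  S -> C X5 | T0 T3 | T2 B | T2 X6
  A -> T0 A | T0 C | a
  B -> A X4 | T2 T1
  C -> A T1 | T1 T3
  T0 -> c
  T1 -> d
  T2 -> b
  T3 -> a
  X4 -> T0 T1
  X5 -> T0 T1
  X6 -> T2 C

CYK fill:
  cell(0,0) d: {T1}  orig:{}
  cell(1,1) a: {A,T3}  orig:{A}
  cell(2,2) c: {T0}  orig:{}
  cell(3,3) a: {A,T3}  orig:{A}
  cell(0,1) da: {C}
  cell(1,2) ac: ∅
  cell(2,3) ca: {A,S}
  cell(0,2) dac: ∅
  cell(1,3) aca: ∅
  cell(0,3) daca: ∅

S ∉ T[0,3] ⇒ NO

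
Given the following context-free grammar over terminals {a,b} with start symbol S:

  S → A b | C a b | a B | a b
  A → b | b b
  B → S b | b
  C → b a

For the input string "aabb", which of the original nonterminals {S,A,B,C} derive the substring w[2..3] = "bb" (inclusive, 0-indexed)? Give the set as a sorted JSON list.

CNF form of G:
  S -> A T0 | C X2 | T1 B | T1 T0
  A -> T0 T0 | b
  B -> S T0 | b
  C -> T0 T1
  T0 -> b
  T1 -> a
  X2 -> T1 T0

CYK fill, restricted to cells inside w[2..3]:
  T[2,2] 'b' = {A,B,T0}  orig:{A,B}
  T[3,3] 'b' = {A,B,T0}  orig:{A,B}
  T[2,3] 'bb' = {A,S}

Original NTs in T[2,3] deriving "bb": ["A", "S"]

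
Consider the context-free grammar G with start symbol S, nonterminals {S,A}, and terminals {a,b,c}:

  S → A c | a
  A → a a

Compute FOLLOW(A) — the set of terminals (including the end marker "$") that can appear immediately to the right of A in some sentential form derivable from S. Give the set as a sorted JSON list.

FIRST iteration:
iter 1:
  A via A→a a: +{a}
  S via S→A c: +{a}
  FIRST[S]={a}  FIRST[A]={a}
iter 2: (stable)
  FIRST[S]={a}  FIRST[A]={a}

Compute FOLLOW by fixpoint:
FOLLOW(S) := {$}
pass 1:
  S→A c: FOLLOW(A) ⊇ FIRST(c) = {c}; new: +{c}
  FOLLOW[S]={$}  FOLLOW[A]={c}
pass 2: done
  FOLLOW[S]={$}  FOLLOW[A]={c}

FOLLOW(A) = ["c"]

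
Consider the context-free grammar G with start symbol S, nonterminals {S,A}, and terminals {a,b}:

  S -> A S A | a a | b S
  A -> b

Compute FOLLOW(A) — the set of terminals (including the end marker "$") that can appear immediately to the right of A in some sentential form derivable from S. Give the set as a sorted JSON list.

Compute FIRST by fixpoint:
round 1:
  A via A→b: +{b}
  S via S→A S A: +{b}
  S via S→a a: +{a}
  FIRST(S)={a,b}  FIRST(A)={b}
round 2: done
  FIRST(S)={a,b}  FIRST(A)={b}

Compute FOLLOW by fixpoint:
seed FOLLOW(S) with $
pass 1:
  S→A S A: FOLLOW(A) ⊇ FIRST(S) = {a,b}; new: +{a,b}
  S→A S A: FOLLOW(S) ⊇ FIRST(A) = {b}; new: +{b}
  S→A S A: FOLLOW(A) ⊇ FOLLOW(S) ⊇ {$,b}; new: +{$}
  FOLLOW[S]={$,b}  FOLLOW[A]={$,a,b}
pass 2: — fixpoint
  FOLLOW[S]={$,b}  FOLLOW[A]={$,a,b}

FOLLOW(A) = ["$", "a", "b"]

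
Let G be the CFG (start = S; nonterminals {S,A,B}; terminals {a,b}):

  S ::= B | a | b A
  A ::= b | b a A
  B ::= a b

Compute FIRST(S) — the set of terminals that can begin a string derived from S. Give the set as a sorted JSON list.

FIRST iteration:
[1]
  A via A→b: +{b}
  B via B→a b: +{a}
  S via S→B: +{a}
  S via S→b A: +{b}
  FIRST[S]={a,b}  FIRST[A]={b}  FIRST[B]={a}
[2] (stable)
  FIRST[S]={a,b}  FIRST[A]={b}  FIRST[B]={a}

FIRST(S) = ["a", "b"]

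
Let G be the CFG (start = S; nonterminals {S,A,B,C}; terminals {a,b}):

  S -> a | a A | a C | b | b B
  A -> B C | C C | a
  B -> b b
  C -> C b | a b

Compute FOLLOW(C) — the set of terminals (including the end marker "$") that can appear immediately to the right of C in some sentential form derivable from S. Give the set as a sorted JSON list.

Compute FIRST by fixpoint:
round 1:
  A via A→a: +{a}
  B via B→b b: +{b}
  C via C→a b: +{a}
  S via S→a: +{a}
  S via S→b: +{b}
  FIRST[S]={a,b}  FIRST[A]={a}  FIRST[B]={b}  FIRST[C]={a}
round 2:
  A via A→B C: +{b}
  FIRST[S]={a,b}  FIRST[A]={a,b}  FIRST[B]={b}  FIRST[C]={a}
round 3: (stable)
  FIRST[S]={a,b}  FIRST[A]={a,b}  FIRST[B]={b}  FIRST[C]={a}

FOLLOW sets:
initialize: $ ∈ FOLLOW(S)
pass 1:
  A→B C: FOLLOW(B) ⊇ FIRST(C) = {a}; new: +{a}
  A→C C: FOLLOW(C) ⊇ FIRST(C) = {a}; new: +{a}
  C→C b: FOLLOW(C) ⊇ FIRST(b) = {b}; new: +{b}
  S→a A: FOLLOW(A) ⊇ FOLLOW(S) ⊇ {$}; new: +{$}
  S→a C: FOLLOW(C) ⊇ FOLLOW(S) ⊇ {$}; new: +{$}
  S→b B: FOLLOW(B) ⊇ FOLLOW(S) ⊇ {$}; new: +{$}
  S: {$}  A: {$}  B: {$,a}  C: {$,a,b}
pass 2: done
  S: {$}  A: {$}  B: {$,a}  C: {$,a,b}

FOLLOW(C) = ["$", "a", "b"]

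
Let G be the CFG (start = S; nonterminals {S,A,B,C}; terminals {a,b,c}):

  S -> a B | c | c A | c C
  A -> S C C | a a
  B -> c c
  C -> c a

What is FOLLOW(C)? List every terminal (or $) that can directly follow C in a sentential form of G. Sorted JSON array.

FIRST iteration:
iter 1:
  A via A→a a: +{a}
  B via B→c c: +{c}
  C via C→c a: +{c}
  S via S→a B: +{a}
  S via S→c: +{c}
  FIRST[S]={a,c}  FIRST[A]={a}  FIRST[B]={c}  FIRST[C]={c}
iter 2:
  A via A→S C C: +{c}
  FIRST[S]={a,c}  FIRST[A]={a,c}  FIRST[B]={c}  FIRST[C]={c}
iter 3: — fixpoint
  FIRST[S]={a,c}  FIRST[A]={a,c}  FIRST[B]={c}  FIRST[C]={c}

FOLLOW iteration:
FOLLOW(S) := {$}
[1]
  A→S C C: FOLLOW(S) ⊇ FIRST(C) = {c}; new: +{c}
  A→S C C: FOLLOW(C) ⊇ FIRST(C) = {c}; new: +{c}
  S→a B: FOLLOW(B) ⊇ FOLLOW(S) ⊇ {$,c}; new: +{$,c}
  S→c A: FOLLOW(A) ⊇ FOLLOW(S) ⊇ {$,c}; new: +{$,c}
  S→c C: FOLLOW(C) ⊇ FOLLOW(S) ⊇ {$,c}; new: +{$}
  S: {$,c}  A: {$,c}  B: {$,c}  C: {$,c}
[2] (stable)
  S: {$,c}  A: {$,c}  B: {$,c}  C: {$,c}

FOLLOW(C) = ["$", "c"]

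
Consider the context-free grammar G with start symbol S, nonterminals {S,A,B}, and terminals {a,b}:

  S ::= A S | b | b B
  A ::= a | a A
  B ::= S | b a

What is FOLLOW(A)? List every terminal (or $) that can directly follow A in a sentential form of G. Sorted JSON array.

Compute FIRST by fixpoint:
[1]
  A via A→a: +{a}
  B via B→b a: +{b}
  S via S→A S: +{a}
  S via S→b: +{b}
  FIRST(S)={a,b}  FIRST(A)={a}  FIRST(B)={b}
[2]
  B via B→S: +{a}
  FIRST(S)={a,b}  FIRST(A)={a}  FIRST(B)={a,b}
[3] (no change)
  FIRST(S)={a,b}  FIRST(A)={a}  FIRST(B)={a,b}

FOLLOW sets:
seed FOLLOW(S) with $
pass 1:
  S→A S: FOLLOW(A) ⊇ FIRST(S) = {a,b}; new: +{a,b}
  S→b B: FOLLOW(B) ⊇ FOLLOW(S) ⊇ {$}; new: +{$}
  FOLLOW[S]={$}  FOLLOW[A]={a,b}  FOLLOW[B]={$}
pass 2: (stable)
  FOLLOW[S]={$}  FOLLOW[A]={a,b}  FOLLOW[B]={$}

FOLLOW(A) = ["a", "b"]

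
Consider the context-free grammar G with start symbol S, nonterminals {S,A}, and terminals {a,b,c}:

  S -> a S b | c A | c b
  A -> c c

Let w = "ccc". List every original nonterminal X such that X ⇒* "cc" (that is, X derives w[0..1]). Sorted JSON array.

CNF form of G:
  S -> T0 A | T0 T2 | T1 X3
  A -> T0 T0
  T0 -> c
  T1 -> a
  T2 -> b
  X3 -> S T2

CYK table (by increasing span), restricted to cells inside w[0..1]:
  cell(0,0) c: {T0}  orig:{}
  cell(1,1) c: {T0}  orig:{}
  cell(0,1) cc: {A}

Original NTs in T[0,1] deriving "cc": ["A"]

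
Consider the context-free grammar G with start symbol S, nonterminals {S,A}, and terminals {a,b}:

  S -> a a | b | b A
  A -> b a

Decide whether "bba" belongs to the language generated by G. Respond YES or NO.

Convert to CNF:
  S -> T0 A | T1 T1 | b
  A -> T0 T1
  T0 -> b
  T1 -> a

CYK table (by increasing span):
  [0..0]={S,T0}  "b"  orig:{S}
  [1..1]={S,T0}  "b"  orig:{S}
  [2..2]={T1}  "a"  orig:{}
  [0..1]=∅  "bb"
  [1..2]={A}  "ba"
  [0..2]={S}  "bba"

S ∈ T[0,2] ⇒ YES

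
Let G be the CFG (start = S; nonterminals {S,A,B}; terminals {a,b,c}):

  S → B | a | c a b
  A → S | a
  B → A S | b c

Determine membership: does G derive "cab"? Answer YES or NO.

CNF form of G:
  S -> A S | T0 T1 | T1 X4 | a
  A -> A S | T0 T1 | T1 X3 | a
  B -> A S | T0 T1
  T0 -> b
  T1 -> c
  T2 -> a
  X3 -> T2 T0
  X4 -> T2 T0

CYK fill:
  T[0,0] 'c' = {T1}  orig:{}
  T[1,1] 'a' = {A,S,T2}  orig:{A,S}
  T[2,2] 'b' = {T0}  orig:{}
  T[0,1] 'ca' = ∅
  T[1,2] 'ab' = {X3,X4}  orig:{}
  T[0,2] 'cab' = {A,S}

S ∈ T[0,2] ⇒ YES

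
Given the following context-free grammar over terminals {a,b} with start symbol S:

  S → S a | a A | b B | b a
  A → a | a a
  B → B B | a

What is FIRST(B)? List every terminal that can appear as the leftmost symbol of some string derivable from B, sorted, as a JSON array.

Compute FIRST by fixpoint:
iter 1:
  A via A→a: +{a}
  B via B→a: +{a}
  S via S→a A: +{a}
  S via S→b B: +{b}
  FIRST(S)={a,b}  FIRST(A)={a}  FIRST(B)={a}
iter 2: (no change)
  FIRST(S)={a,b}  FIRST(A)={a}  FIRST(B)={a}

FIRST(B) = ["a"]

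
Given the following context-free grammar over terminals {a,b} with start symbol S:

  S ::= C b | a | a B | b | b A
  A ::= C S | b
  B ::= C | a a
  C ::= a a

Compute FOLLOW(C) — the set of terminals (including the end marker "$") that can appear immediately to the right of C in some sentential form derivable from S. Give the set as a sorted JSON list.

Compute FIRST by fixpoint:
iter 1:
  A via A→b: +{b}
  B via B→a a: +{a}
  C via C→a a: +{a}
  S via S→C b: +{a}
  S via S→b: +{b}
  FIRST[S]={a,b}  FIRST[A]={b}  FIRST[B]={a}  FIRST[C]={a}
iter 2:
  A via A→C S: +{a}
  FIRST[S]={a,b}  FIRST[A]={a,b}  FIRST[B]={a}  FIRST[C]={a}
iter 3: done
  FIRST[S]={a,b}  FIRST[A]={a,b}  FIRST[B]={a}  FIRST[C]={a}

FOLLOW iteration:
initialize: $ ∈ FOLLOW(S)
pass 1:
  A→C S: FOLLOW(C) ⊇ FIRST(S) = {a,b}; new: +{a,b}
  S→a B: FOLLOW(B) ⊇ FOLLOW(S) ⊇ {$}; new: +{$}
  S→b A: FOLLOW(A) ⊇ FOLLOW(S) ⊇ {$}; new: +{$}
  FOLLOW(S)={$}  FOLLOW(A)={$}  FOLLOW(B)={$}  FOLLOW(C)={a,b}
pass 2:
  B→C: FOLLOW(C) ⊇ FOLLOW(B) ⊇ {$}; new: +{$}
  FOLLOW(S)={$}  FOLLOW(A)={$}  FOLLOW(B)={$}  FOLLOW(C)={$,a,b}
pass 3: (stable)
  FOLLOW(S)={$}  FOLLOW(A)={$}  FOLLOW(B)={$}  FOLLOW(C)={$,a,b}

FOLLOW(C) = ["$", "a", "b"]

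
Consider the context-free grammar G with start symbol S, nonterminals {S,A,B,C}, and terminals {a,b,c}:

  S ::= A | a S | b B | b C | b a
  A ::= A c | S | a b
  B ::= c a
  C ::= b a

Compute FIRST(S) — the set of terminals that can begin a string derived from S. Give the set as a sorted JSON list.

FIRST sets, iterate to fixpoint:
round 1:
  A via A→a b: +{a}
  B via B→c a: +{c}
  C via C→b a: +{b}
  S via S→A: +{a}
  S via S→b B: +{b}
  FIRST(S)={a,b}  FIRST(A)={a}  FIRST(B)={c}  FIRST(C)={b}
round 2:
  A via A→S: +{b}
  FIRST(S)={a,b}  FIRST(A)={a,b}  FIRST(B)={c}  FIRST(C)={b}
round 3: done
  FIRST(S)={a,b}  FIRST(A)={a,b}  FIRST(B)={c}  FIRST(C)={b}

FIRST(S) = ["a", "b"]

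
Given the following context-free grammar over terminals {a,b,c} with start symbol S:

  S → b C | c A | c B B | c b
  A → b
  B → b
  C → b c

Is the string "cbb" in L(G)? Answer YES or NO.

CNF form of G:
  S -> T0 C | T1 A | T1 T0 | T1 X2
  A -> b
  B -> b
  C -> T0 T1
  T0 -> b
  T1 -> c
  X2 -> B B

CYK fill:
  [0..0]={T1}  "c"  orig:{}
  [1..1]={A,B,T0}  "b"  orig:{A,B}
  [2..2]={A,B,T0}  "b"  orig:{A,B}
  [0..1]={S}  "cb"
  [1..2]={X2}  "bb"  orig:{}
  [0..2]={S}  "cbb"

S ∈ T[0,2] ⇒ YES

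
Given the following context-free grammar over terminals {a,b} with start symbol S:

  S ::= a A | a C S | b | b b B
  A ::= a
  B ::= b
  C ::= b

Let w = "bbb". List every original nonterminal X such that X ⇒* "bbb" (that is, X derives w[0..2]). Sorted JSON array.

CNF form of G:
  S -> T0 A | T0 X2 | T1 X3 | b
  A -> a
  B -> b
  C -> b
  T0 -> a
  T1 -> b
  X2 -> C S
  X3 -> T1 B

CYK table (by increasing span) — only the sub-triangle for w[0..2]:
  T[0,0] 'b' = {B,C,S,T1}  orig:{B,C,S}
  T[1,1] 'b' = {B,C,S,T1}  orig:{B,C,S}
  T[2,2] 'b' = {B,C,S,T1}  orig:{B,C,S}
  T[0,1] 'bb' = {X2,X3}  orig:{}
  T[1,2] 'bb' = {X2,X3}  orig:{}
  T[0,2] 'bbb' = {S}

Original NTs in T[0,2] deriving "bbb": ["S"]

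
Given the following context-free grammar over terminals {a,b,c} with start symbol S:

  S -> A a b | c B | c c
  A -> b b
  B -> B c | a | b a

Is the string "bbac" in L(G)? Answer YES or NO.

CNF form of G:
  S -> A X3 | T1 B | T1 T1
  A -> T0 T0
  B -> B T1 | T0 T2 | a
  T0 -> b
  T1 -> c
  T2 -> a
  X3 -> T2 T0

CYK table (by increasing span):
  T[0,0] 'b' = {T0}  orig:{}
  T[1,1] 'b' = {T0}  orig:{}
  T[2,2] 'a' = {B,T2}  orig:{B}
  T[3,3] 'c' = {T1}  orig:{}
  T[0,1] 'bb' = {A}
  T[1,2] 'ba' = {B}
  T[2,3] 'ac' = {B}
  T[0,2] 'bba' = ∅
  T[1,3] 'bac' = {B}
  T[0,3] 'bbac' = ∅

S ∉ T[0,3] ⇒ NO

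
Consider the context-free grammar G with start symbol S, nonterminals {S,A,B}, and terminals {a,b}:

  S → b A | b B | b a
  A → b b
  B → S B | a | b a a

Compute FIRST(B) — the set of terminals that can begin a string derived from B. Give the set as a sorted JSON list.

Compute FIRST by fixpoint:
round 1:
  A via A→b b: +{b}
  B via B→a: +{a}
  B via B→b a a: +{b}
  S via S→b A: +{b}
  FIRST[S]={b}  FIRST[A]={b}  FIRST[B]={a,b}
round 2: (stable)
  FIRST[S]={b}  FIRST[A]={b}  FIRST[B]={a,b}

FIRST(B) = ["a", "b"]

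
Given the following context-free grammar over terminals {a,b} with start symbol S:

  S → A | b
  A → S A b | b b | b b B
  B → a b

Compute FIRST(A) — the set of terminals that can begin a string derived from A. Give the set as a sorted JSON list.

Compute FIRST by fixpoint:
pass 1:
  A via A→b b: +{b}
  B via B→a b: +{a}
  S via S→A: +{b}
  FIRST(S)={b}  FIRST(A)={b}  FIRST(B)={a}
pass 2: (stable)
  FIRST(S)={b}  FIRST(A)={b}  FIRST(B)={a}

FIRST(A) = ["b"]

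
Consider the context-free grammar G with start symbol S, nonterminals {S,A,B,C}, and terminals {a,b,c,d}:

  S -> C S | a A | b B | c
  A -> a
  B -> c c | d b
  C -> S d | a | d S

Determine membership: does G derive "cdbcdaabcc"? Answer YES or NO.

CNF form of G:
  S -> C S | T2 B | T3 A | c
  A -> a
  B -> T0 T0 | T1 T2
  C -> S T1 | T1 S | a
  T0 -> c
  T1 -> d
  T2 -> b
  T3 -> a

CYK fill:
  [0..0]={S,T0}  "c"  orig:{S}
  [1..1]={T1}  "d"  orig:{}
  [2..2]={T2}  "b"  orig:{}
  [3..3]={S,T0}  "c"  orig:{S}
  [4..4]={T1}  "d"  orig:{}
  [5..5]={A,C,T3}  "a"  orig:{A,C}
  [6..6]={A,C,T3}  "a"  orig:{A,C}
  [7..7]={T2}  "b"  orig:{}
  [8..8]={S,T0}  "c"  orig:{S}
  [9..9]={S,T0}  "c"  orig:{S}
  [0..1]={C}  "cd"
  [1..2]={B}  "db"
  [2..3]=∅  "bc"
  [3..4]={C}  "cd"
  [4..5]=∅  "da"
  [5..6]={S}  "aa"
  [6..7]=∅  "ab"
  [7..8]=∅  "bc"
  [8..9]={B}  "cc"
  [0..2]=∅  "cdb"
  [1..3]=∅  "dbc"
  [2..4]=∅  "bcd"
  [3..5]=∅  "cda"
  [4..6]={C}  "daa"
  [5..7]=∅  "aab"
  [6..8]=∅  "abc"
  [7..9]={S}  "bcc"
  [0..3]=∅  "cdbc"
  [1..4]=∅  "dbcd"
  [2..5]=∅  "bcda"
  [3..6]={S}  "cdaa"
  [4..7]=∅  "daab"
  [5..8]=∅  "aabc"
  [6..9]={S}  "abcc"
  [0..4]=∅  "cdbcd"
  [1..5]=∅  "dbcda"
  [2..6]=∅  "bcdaa"
  [3..7]=∅  "cdaab"
  [4..8]=∅  "daabc"
  [5..9]={S}  "aabcc"
  [0..5]=∅  "cdbcda"
  [1..6]=∅  "dbcdaa"
  [2..7]=∅  "bcdaab"
  [3..8]=∅  "cdaabc"
  [4..9]={C,S}  "daabcc"
  [0..6]=∅  "cdbcdaa"
  [1..7]=∅  "dbcdaab"
  [2..8]=∅  "bcdaabc"
  [3..9]={S}  "cdaabcc"
  [0..7]=∅  "cdbcdaab"
  [1..8]=∅  "dbcdaabc"
  [2..9]=∅  "bcdaabcc"
  [0..8]=∅  "cdbcdaabc"
  [1..9]=∅  "dbcdaabcc"
  [0..9]=∅  "cdbcdaabcc"

S ∉ T[0,9] ⇒ NO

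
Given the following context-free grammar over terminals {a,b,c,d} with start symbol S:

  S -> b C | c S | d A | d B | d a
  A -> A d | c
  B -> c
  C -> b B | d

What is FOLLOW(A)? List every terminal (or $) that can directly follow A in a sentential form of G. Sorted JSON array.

FIRST iteration:
round 1:
  A via A→c: +{c}
  B via B→c: +{c}
  C via C→b B: +{b}
  C via C→d: +{d}
  S via S→b C: +{b}
  S via S→c S: +{c}
  S via S→d A: +{d}
  FIRST(S)={b,c,d}  FIRST(A)={c}  FIRST(B)={c}  FIRST(C)={b,d}
round 2: (no change)
  FIRST(S)={b,c,d}  FIRST(A)={c}  FIRST(B)={c}  FIRST(C)={b,d}

FOLLOW iteration:
seed FOLLOW(S) with $
round 1:
  A→A d: FOLLOW(A) ⊇ FIRST(d) = {d}; new: +{d}
  S→b C: FOLLOW(C) ⊇ FOLLOW(S) ⊇ {$}; new: +{$}
  S→d A: FOLLOW(A) ⊇ FOLLOW(S) ⊇ {$}; new: +{$}
  S→d B: FOLLOW(B) ⊇ FOLLOW(S) ⊇ {$}; new: +{$}
  FOLLOW[S]={$}  FOLLOW[A]={$,d}  FOLLOW[B]={$}  FOLLOW[C]={$}
round 2: — fixpoint
  FOLLOW[S]={$}  FOLLOW[A]={$,d}  FOLLOW[B]={$}  FOLLOW[C]={$}

FOLLOW(A) = ["$", "d"]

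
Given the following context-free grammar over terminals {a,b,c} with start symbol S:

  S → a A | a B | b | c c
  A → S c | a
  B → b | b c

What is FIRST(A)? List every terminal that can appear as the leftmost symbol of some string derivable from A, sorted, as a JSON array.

Compute FIRST by fixpoint:
iter 1:
  A via A→a: +{a}
  B via B→b: +{b}
  S via S→a A: +{a}
  S via S→b: +{b}
  S via S→c c: +{c}
  FIRST(S)={a,b,c}  FIRST(A)={a}  FIRST(B)={b}
iter 2:
  A via A→S c: +{b,c}
  FIRST(S)={a,b,c}  FIRST(A)={a,b,c}  FIRST(B)={b}
iter 3: — fixpoint
  FIRST(S)={a,b,c}  FIRST(A)={a,b,c}  FIRST(B)={b}

FIRST(A) = ["a", "b", "c"]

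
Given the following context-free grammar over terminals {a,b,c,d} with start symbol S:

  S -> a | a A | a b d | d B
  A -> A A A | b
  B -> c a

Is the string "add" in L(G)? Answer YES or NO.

CNF form of G:
  S -> T1 A | T1 X5 | T3 B | a
  A -> A X4 | b
  B -> T0 T1
  T0 -> c
  T1 -> a
  T2 -> b
  T3 -> d
  X4 -> A A
  X5 -> T2 T3

CYK fill:
  [0..0]={S,T1}  "a"  orig:{S}
  [1..1]={T3}  "d"  orig:{}
  [2..2]={T3}  "d"  orig:{}
  [0..1]=∅  "ad"
  [1..2]=∅  "dd"
  [0..2]=∅  "add"

S ∉ T[0,2] ⇒ NO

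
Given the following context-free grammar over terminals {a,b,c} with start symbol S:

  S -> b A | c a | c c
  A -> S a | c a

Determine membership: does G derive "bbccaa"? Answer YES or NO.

Convert to CNF:
  S -> T1 T0 | T1 T1 | T2 A
  A -> S T0 | T1 T0
  T0 -> a
  T1 -> c
  T2 -> b

CYK table (by increasing span):
  [0..0]={T2}  "b"  orig:{}
  [1..1]={T2}  "b"  orig:{}
  [2..2]={T1}  "c"  orig:{}
  [3..3]={T1}  "c"  orig:{}
  [4..4]={T0}  "a"  orig:{}
  [5..5]={T0}  "a"  orig:{}
  [0..1]=∅  "bb"
  [1..2]=∅  "bc"
  [2..3]={S}  "cc"
  [3..4]={A,S}  "ca"
  [4..5]=∅  "aa"
  [0..2]=∅  "bbc"
  [1..3]=∅  "bcc"
  [2..4]={A}  "cca"
  [3..5]={A}  "caa"
  [0..3]=∅  "bbcc"
  [1..4]={S}  "bcca"
  [2..5]=∅  "ccaa"
  [0..4]=∅  "bbcca"
  [1..5]={A}  "bccaa"
  [0..5]={S}  "bbccaa"

S ∈ T[0,5] ⇒ YES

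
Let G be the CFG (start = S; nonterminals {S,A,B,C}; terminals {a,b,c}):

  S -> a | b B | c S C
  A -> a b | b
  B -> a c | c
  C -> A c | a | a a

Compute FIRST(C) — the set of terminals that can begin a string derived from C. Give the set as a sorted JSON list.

Compute FIRST by fixpoint:
iter 1:
  A via A→a b: +{a}
  A via A→b: +{b}
  B via B→a c: +{a}
  B via B→c: +{c}
  C via C→A c: +{a,b}
  S via S→a: +{a}
  S via S→b B: +{b}
  S via S→c S C: +{c}
  FIRST(S)={a,b,c}  FIRST(A)={a,b}  FIRST(B)={a,c}  FIRST(C)={a,b}
iter 2: done
  FIRST(S)={a,b,c}  FIRST(A)={a,b}  FIRST(B)={a,c}  FIRST(C)={a,b}

FIRST(C) = ["a", "b"]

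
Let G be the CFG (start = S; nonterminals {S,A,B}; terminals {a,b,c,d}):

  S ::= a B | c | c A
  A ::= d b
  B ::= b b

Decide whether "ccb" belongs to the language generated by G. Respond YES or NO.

Convert to CNF:
  S -> T2 B | T3 A | c
  A -> T0 T1
  B -> T1 T1
  T0 -> d
  T1 -> b
  T2 -> a
  T3 -> c

Fill CYK table bottom-up:
  cell(0,0) c: {S,T3}  orig:{S}
  cell(1,1) c: {S,T3}  orig:{S}
  cell(2,2) b: {T1}  orig:{}
  cell(0,1) cc: ∅
  cell(1,2) cb: ∅
  cell(0,2) ccb: ∅

S ∉ T[0,2] ⇒ NO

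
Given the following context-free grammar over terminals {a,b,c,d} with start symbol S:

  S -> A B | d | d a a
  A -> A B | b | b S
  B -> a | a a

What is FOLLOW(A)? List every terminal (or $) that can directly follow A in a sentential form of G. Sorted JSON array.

FIRST iteration:
round 1:
  A via A→b: +{b}
  B via B→a: +{a}
  S via S→A B: +{b}
  S via S→d: +{d}
  FIRST(S)={b,d}  FIRST(A)={b}  FIRST(B)={a}
round 2: done
  FIRST(S)={b,d}  FIRST(A)={b}  FIRST(B)={a}

FOLLOW iteration:
FOLLOW(S) := {$}
iter 1:
  A→A B: FOLLOW(A) ⊇ FIRST(B) = {a}; new: +{a}
  A→A B: FOLLOW(B) ⊇ FOLLOW(A) ⊇ {a}; new: +{a}
  A→b S: FOLLOW(S) ⊇ FOLLOW(A) ⊇ {a}; new: +{a}
  S→A B: FOLLOW(B) ⊇ FOLLOW(S) ⊇ {$,a}; new: +{$}
  FOLLOW[S]={$,a}  FOLLOW[A]={a}  FOLLOW[B]={$,a}
iter 2: (stable)
  FOLLOW[S]={$,a}  FOLLOW[A]={a}  FOLLOW[B]={$,a}

FOLLOW(A) = ["a"]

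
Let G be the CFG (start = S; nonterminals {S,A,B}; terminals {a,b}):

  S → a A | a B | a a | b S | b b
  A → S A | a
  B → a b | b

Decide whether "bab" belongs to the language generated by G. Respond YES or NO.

Convert to CNF:
  S -> T0 A | T0 B | T0 T0 | T1 S | T1 T1
  A -> S A | a
  B -> T0 T1 | b
  T0 -> a
  T1 -> b

Fill CYK table bottom-up:
  T[0,0] 'b' = {B,T1}  orig:{B}
  T[1,1] 'a' = {A,T0}  orig:{A}
  T[2,2] 'b' = {B,T1}  orig:{B}
  T[0,1] 'ba' = ∅
  T[1,2] 'ab' = {B,S}
  T[0,2] 'bab' = {S}

S ∈ T[0,2] ⇒ YES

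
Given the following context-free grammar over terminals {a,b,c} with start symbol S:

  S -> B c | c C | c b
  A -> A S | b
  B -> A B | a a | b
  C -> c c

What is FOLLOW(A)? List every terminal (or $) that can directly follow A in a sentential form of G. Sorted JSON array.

FIRST sets, iterate to fixpoint:
iter 1:
  A via A→b: +{b}
  B via B→A B: +{b}
  B via B→a a: +{a}
  C via C→c c: +{c}
  S via S→B c: +{a,b}
  S via S→c C: +{c}
  FIRST(S)={a,b,c}  FIRST(A)={b}  FIRST(B)={a,b}  FIRST(C)={c}
iter 2: done
  FIRST(S)={a,b,c}  FIRST(A)={b}  FIRST(B)={a,b}  FIRST(C)={c}

FOLLOW sets:
initialize: $ ∈ FOLLOW(S)
round 1:
  A→A S: FOLLOW(A) ⊇ FIRST(S) = {a,b,c}; new: +{a,b,c}
  A→A S: FOLLOW(S) ⊇ FOLLOW(A) ⊇ {a,b,c}; new: +{a,b,c}
  S→B c: FOLLOW(B) ⊇ FIRST(c) = {c}; new: +{c}
  S→c C: FOLLOW(C) ⊇ FOLLOW(S) ⊇ {$,a,b,c}; new: +{$,a,b,c}
  FOLLOW[S]={$,a,b,c}  FOLLOW[A]={a,b,c}  FOLLOW[B]={c}  FOLLOW[C]={$,a,b,c}
round 2: — fixpoint
  FOLLOW[S]={$,a,b,c}  FOLLOW[A]={a,b,c}  FOLLOW[B]={c}  FOLLOW[C]={$,a,b,c}

FOLLOW(A) = ["a", "b", "c"]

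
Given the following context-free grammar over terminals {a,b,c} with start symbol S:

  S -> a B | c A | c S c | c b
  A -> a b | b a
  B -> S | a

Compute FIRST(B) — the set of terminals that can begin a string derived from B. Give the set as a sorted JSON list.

Compute FIRST by fixpoint:
pass 1:
  A via A→a b: +{a}
  A via A→b a: +{b}
  B via B→a: +{a}
  S via S→a B: +{a}
  S via S→c A: +{c}
  S: {a,c}  A: {a,b}  B: {a}
pass 2:
  B via B→S: +{c}
  S: {a,c}  A: {a,b}  B: {a,c}
pass 3: — fixpoint
  S: {a,c}  A: {a,b}  B: {a,c}

FIRST(B) = ["a", "c"]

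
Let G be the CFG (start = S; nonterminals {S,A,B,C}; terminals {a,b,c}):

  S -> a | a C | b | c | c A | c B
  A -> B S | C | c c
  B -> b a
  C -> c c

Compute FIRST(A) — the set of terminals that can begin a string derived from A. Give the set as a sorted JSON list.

FIRST iteration:
pass 1:
  A via A→c c: +{c}
  B via B→b a: +{b}
  C via C→c c: +{c}
  S via S→a: +{a}
  S via S→b: +{b}
  S via S→c: +{c}
  FIRST[S]={a,b,c}  FIRST[A]={c}  FIRST[B]={b}  FIRST[C]={c}
pass 2:
  A via A→B S: +{b}
  FIRST[S]={a,b,c}  FIRST[A]={b,c}  FIRST[B]={b}  FIRST[C]={c}
pass 3: — fixpoint
  FIRST[S]={a,b,c}  FIRST[A]={b,c}  FIRST[B]={b}  FIRST[C]={c}

FIRST(A) = ["b", "c"]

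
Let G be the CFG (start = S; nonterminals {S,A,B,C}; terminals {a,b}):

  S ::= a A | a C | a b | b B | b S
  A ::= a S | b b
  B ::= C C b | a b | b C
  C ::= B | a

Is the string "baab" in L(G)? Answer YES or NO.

Convert to CNF:
  S -> T0 A | T0 C | T0 T1 | T1 B | T1 S
  A -> T0 S | T1 T1
  B -> C X2 | T0 T1 | T1 C
  C -> C X3 | T0 T1 | T1 C | a
  T0 -> a
  T1 -> b
  X2 -> C T1
  X3 -> C T1

CYK fill:
  T[0,0] 'b' = {T1}  orig:{}
  T[1,1] 'a' = {C,T0}  orig:{C}
  T[2,2] 'a' = {C,T0}  orig:{C}
  T[3,3] 'b' = {T1}  orig:{}
  T[0,1] 'ba' = {B,C}
  T[1,2] 'aa' = {S}
  T[2,3] 'ab' = {B,C,S,X2,X3}  orig:{B,C,S}
  T[0,2] 'baa' = {S}
  T[1,3] 'aab' = {A,B,C,S}
  T[0,3] 'baab' = {B,C,S}

S ∈ T[0,3] ⇒ YES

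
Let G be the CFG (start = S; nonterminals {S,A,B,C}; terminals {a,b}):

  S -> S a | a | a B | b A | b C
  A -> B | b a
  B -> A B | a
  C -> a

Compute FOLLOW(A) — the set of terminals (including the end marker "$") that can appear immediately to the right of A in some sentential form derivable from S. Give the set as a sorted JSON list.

FIRST iteration:
pass 1:
  A via A→b a: +{b}
  B via B→A B: +{b}
  B via B→a: +{a}
  C via C→a: +{a}
  S via S→a: +{a}
  S via S→b A: +{b}
  FIRST(S)={a,b}  FIRST(A)={b}  FIRST(B)={a,b}  FIRST(C)={a}
pass 2:
  A via A→B: +{a}
  FIRST(S)={a,b}  FIRST(A)={a,b}  FIRST(B)={a,b}  FIRST(C)={a}
pass 3: (no change)
  FIRST(S)={a,b}  FIRST(A)={a,b}  FIRST(B)={a,b}  FIRST(C)={a}

Compute FOLLOW by fixpoint:
FOLLOW(S) := {$}
round 1:
  B→A B: FOLLOW(A) ⊇ FIRST(B) = {a,b}; new: +{a,b}
  S→S a: FOLLOW(S) ⊇ FIRST(a) = {a}; new: +{a}
  S→a B: FOLLOW(B) ⊇ FOLLOW(S) ⊇ {$,a}; new: +{$,a}
  S→b A: FOLLOW(A) ⊇ FOLLOW(S) ⊇ {$,a}; new: +{$}
  S→b C: FOLLOW(C) ⊇ FOLLOW(S) ⊇ {$,a}; new: +{$,a}
  FOLLOW(S)={$,a}  FOLLOW(A)={$,a,b}  FOLLOW(B)={$,a}  FOLLOW(C)={$,a}
round 2:
  A→B: FOLLOW(B) ⊇ FOLLOW(A) ⊇ {$,a,b}; new: +{b}
  FOLLOW(S)={$,a}  FOLLOW(A)={$,a,b}  FOLLOW(B)={$,a,b}  FOLLOW(C)={$,a}
round 3: (no change)
  FOLLOW(S)={$,a}  FOLLOW(A)={$,a,b}  FOLLOW(B)={$,a,b}  FOLLOW(C)={$,a}

FOLLOW(A) = ["$", "a", "b"]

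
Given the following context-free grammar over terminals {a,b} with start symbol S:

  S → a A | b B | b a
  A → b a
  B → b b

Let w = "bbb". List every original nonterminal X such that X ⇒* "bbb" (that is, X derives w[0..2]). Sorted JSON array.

Convert to CNF:
  S -> T0 B | T0 T1 | T1 A
  A -> T0 T1
  B -> T0 T0
  T0 -> b
  T1 -> a

CYK fill (cells [i..j] with 0 ≤ i ≤ j ≤ 2 only):
  T[0,0] 'b' = {T0}  orig:{}
  T[1,1] 'b' = {T0}  orig:{}
  T[2,2] 'b' = {T0}  orig:{}
  T[0,1] 'bb' = {B}
  T[1,2] 'bb' = {B}
  T[0,2] 'bbb' = {S}

Original NTs in T[0,2] deriving "bbb": ["S"]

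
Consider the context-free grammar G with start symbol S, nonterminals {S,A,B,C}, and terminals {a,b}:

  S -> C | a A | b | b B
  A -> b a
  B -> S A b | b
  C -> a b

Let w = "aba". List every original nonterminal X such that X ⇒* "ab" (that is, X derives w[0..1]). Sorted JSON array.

CNF form of G:
  S -> T0 B | T1 A | T1 T0 | b
  A -> T0 T1
  B -> S X2 | b
  C -> T1 T0
  T0 -> b
  T1 -> a
  X2 -> A T0

CYK table (by increasing span), restricted to cells inside w[0..1]:
  [0..0]={T1}  "a"  orig:{}
  [1..1]={B,S,T0}  "b"  orig:{B,S}
  [0..1]={C,S}  "ab"

Original NTs in T[0,1] deriving "ab": ["C", "S"]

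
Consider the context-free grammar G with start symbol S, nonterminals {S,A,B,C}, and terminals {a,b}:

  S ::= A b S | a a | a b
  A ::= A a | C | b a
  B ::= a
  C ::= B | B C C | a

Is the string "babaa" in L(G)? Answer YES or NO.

Convert to CNF:
  S -> A X4 | T0 T0 | T0 T1
  A -> A T0 | B X2 | T1 T0 | a
  B -> a
  C -> B X3 | a
  T0 -> a
  T1 -> b
  X2 -> C C
  X3 -> C C
  X4 -> T1 S

CYK table (by increasing span):
  cell(0,0) b: {T1}  orig:{}
  cell(1,1) a: {A,B,C,T0}  orig:{A,B,C}
  cell(2,2) b: {T1}  orig:{}
  cell(3,3) a: {A,B,C,T0}  orig:{A,B,C}
  cell(4,4) a: {A,B,C,T0}  orig:{A,B,C}
  cell(0,1) ba: {A}
  cell(1,2) ab: {S}
  cell(2,3) ba: {A}
  cell(3,4) aa: {A,S,X2,X3}  orig:{A,S}
  cell(0,2) bab: {X4}  orig:{}
  cell(1,3) aba: ∅
  cell(2,4) baa: {A,X4}  orig:{A}
  cell(0,3) baba: ∅
  cell(1,4) abaa: {S}
  cell(0,4) babaa: {S,X4}  orig:{S}

S ∈ T[0,4] ⇒ YES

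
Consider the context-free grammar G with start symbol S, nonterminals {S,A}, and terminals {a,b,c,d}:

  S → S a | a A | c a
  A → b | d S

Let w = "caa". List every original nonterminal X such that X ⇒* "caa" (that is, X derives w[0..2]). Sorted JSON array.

Convert to CNF:
  S -> S T1 | T1 A | T2 T1
  A -> T0 S | b
  T0 -> d
  T1 -> a
  T2 -> c

CYK table (by increasing span), restricted to cells inside w[0..2]:
  [0..0]={T2}  "c"  orig:{}
  [1..1]={T1}  "a"  orig:{}
  [2..2]={T1}  "a"  orig:{}
  [0..1]={S}  "ca"
  [1..2]=∅  "aa"
  [0..2]={S}  "caa"

Original NTs in T[0,2] deriving "caa": ["S"]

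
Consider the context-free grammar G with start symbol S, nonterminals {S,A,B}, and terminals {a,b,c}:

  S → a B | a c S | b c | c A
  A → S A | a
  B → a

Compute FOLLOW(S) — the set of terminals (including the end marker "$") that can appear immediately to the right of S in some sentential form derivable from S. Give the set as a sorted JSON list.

FIRST sets, iterate to fixpoint:
pass 1:
  A via A→a: +{a}
  B via B→a: +{a}
  S via S→a B: +{a}
  S via S→b c: +{b}
  S via S→c A: +{c}
  S: {a,b,c}  A: {a}  B: {a}
pass 2:
  A via A→S A: +{b,c}
  S: {a,b,c}  A: {a,b,c}  B: {a}
pass 3: (stable)
  S: {a,b,c}  A: {a,b,c}  B: {a}

FOLLOW sets:
initialize: $ ∈ FOLLOW(S)
iter 1:
  A→S A: FOLLOW(S) ⊇ FIRST(A) = {a,b,c}; new: +{a,b,c}
  S→a B: FOLLOW(B) ⊇ FOLLOW(S) ⊇ {$,a,b,c}; new: +{$,a,b,c}
  S→c A: FOLLOW(A) ⊇ FOLLOW(S) ⊇ {$,a,b,c}; new: +{$,a,b,c}
  S: {$,a,b,c}  A: {$,a,b,c}  B: {$,a,b,c}
iter 2: (no change)
  S: {$,a,b,c}  A: {$,a,b,c}  B: {$,a,b,c}

FOLLOW(S) = ["$", "a", "b", "c"]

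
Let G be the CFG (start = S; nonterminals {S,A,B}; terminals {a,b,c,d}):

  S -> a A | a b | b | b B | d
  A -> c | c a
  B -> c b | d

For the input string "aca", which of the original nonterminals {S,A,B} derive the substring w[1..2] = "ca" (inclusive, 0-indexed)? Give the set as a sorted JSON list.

Convert to CNF:
  S -> T1 A | T1 T2 | T2 B | b | d
  A -> T0 T1 | c
  B -> T0 T2 | d
  T0 -> c
  T1 -> a
  T2 -> b

Fill CYK table bottom-up, restricted to cells inside w[1..2]:
  T[1,1] 'c' = {A,T0}  orig:{A}
  T[2,2] 'a' = {T1}  orig:{}
  T[1,2] 'ca' = {A}

Original NTs in T[1,2] deriving "ca": ["A"]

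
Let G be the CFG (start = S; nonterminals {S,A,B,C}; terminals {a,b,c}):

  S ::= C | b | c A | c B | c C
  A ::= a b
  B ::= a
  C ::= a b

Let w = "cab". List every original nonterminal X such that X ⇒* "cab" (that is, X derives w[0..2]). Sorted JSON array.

CNF form of G:
  S -> T0 T1 | T2 A | T2 B | T2 C | b
  A -> T0 T1
  B -> a
  C -> T0 T1
  T0 -> a
  T1 -> b
  T2 -> c

Fill CYK table bottom-up, restricted to cells inside w[0..2]:
  [0..0]={T2}  "c"  orig:{}
  [1..1]={B,T0}  "a"  orig:{B}
  [2..2]={S,T1}  "b"  orig:{S}
  [0..1]={S}  "ca"
  [1..2]={A,C,S}  "ab"
  [0..2]={S}  "cab"

Original NTs in T[0,2] deriving "cab": ["S"]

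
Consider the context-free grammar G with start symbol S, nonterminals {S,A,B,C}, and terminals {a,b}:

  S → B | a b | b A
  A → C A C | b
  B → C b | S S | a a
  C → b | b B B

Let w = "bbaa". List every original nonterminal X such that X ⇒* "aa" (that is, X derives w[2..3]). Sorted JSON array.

Convert to CNF:
  S -> C T0 | S S | T0 A | T1 T0 | T1 T1
  A -> C X2 | b
  B -> C T0 | S S | T1 T1
  C -> T0 X3 | b
  T0 -> b
  T1 -> a
  X2 -> A C
  X3 -> B B

Fill CYK table bottom-up — only the sub-triangle for w[2..3]:
  cell(2,2) a: {T1}  orig:{}
  cell(3,3) a: {T1}  orig:{}
  cell(2,3) aa: {B,S}

Original NTs in T[2,3] deriving "aa": ["B", "S"]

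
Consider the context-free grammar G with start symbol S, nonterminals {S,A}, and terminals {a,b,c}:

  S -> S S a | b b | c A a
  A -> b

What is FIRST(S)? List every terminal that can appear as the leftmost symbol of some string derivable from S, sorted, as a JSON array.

FIRST iteration:
[1]
  A via A→b: +{b}
  S via S→b b: +{b}
  S via S→c A a: +{c}
  S: {b,c}  A: {b}
[2] (stable)
  S: {b,c}  A: {b}

FIRST(S) = ["b", "c"]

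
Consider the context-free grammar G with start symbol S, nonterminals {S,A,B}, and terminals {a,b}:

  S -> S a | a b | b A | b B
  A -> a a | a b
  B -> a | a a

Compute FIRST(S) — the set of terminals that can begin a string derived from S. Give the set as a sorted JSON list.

FIRST iteration:
round 1:
  A via A→a a: +{a}
  B via B→a: +{a}
  S via S→a b: +{a}
  S via S→b A: +{b}
  S: {a,b}  A: {a}  B: {a}
round 2: — fixpoint
  S: {a,b}  A: {a}  B: {a}

FIRST(S) = ["a", "b"]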